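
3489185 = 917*3805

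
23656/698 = 33 + 311/349 = 33.89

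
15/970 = 3/194 = 0.02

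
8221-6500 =1721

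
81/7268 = 81/7268 = 0.01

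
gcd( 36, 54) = 18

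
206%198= 8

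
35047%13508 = 8031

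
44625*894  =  39894750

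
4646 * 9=41814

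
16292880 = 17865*912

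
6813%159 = 135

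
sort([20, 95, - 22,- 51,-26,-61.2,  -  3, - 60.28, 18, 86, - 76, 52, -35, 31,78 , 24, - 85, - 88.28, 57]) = [- 88.28, - 85, - 76, - 61.2, - 60.28, - 51 , - 35, - 26 ,-22, - 3,18,20,24,31,  52,57, 78, 86,95 ]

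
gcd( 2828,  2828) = 2828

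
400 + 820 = 1220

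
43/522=43/522=0.08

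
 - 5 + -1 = -6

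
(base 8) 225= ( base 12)105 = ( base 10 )149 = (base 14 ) a9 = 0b10010101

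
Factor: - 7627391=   -  167^1 * 45673^1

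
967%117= 31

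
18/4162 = 9/2081 = 0.00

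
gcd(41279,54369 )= 7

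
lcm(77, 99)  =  693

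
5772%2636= 500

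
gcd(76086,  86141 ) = 1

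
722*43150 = 31154300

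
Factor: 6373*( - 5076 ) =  - 32349348=- 2^2*3^3*47^1*6373^1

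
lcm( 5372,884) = 69836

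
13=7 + 6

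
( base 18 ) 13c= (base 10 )390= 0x186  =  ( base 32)c6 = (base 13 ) 240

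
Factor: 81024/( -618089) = -2^7*3^1 * 19^( - 1) * 211^1*32531^( - 1 )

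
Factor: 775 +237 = 2^2*11^1 * 23^1 = 1012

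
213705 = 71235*3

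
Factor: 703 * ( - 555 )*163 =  - 3^1*5^1*19^1  *  37^2*163^1 = - 63596895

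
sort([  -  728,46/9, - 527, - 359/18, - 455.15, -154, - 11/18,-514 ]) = [ -728, -527, - 514, -455.15,  -  154, -359/18, - 11/18, 46/9 ]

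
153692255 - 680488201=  - 526795946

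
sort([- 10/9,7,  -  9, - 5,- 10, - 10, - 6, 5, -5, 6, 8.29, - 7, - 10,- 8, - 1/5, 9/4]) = [ - 10, - 10, - 10, - 9, - 8,-7, - 6, - 5,-5, - 10/9, - 1/5, 9/4, 5, 6, 7 , 8.29 ] 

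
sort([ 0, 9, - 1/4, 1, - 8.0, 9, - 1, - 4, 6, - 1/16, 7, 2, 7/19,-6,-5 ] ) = [- 8.0,  -  6,-5, - 4,- 1, - 1/4,-1/16,0  ,  7/19,1, 2 , 6,7, 9,9]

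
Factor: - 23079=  - 3^1*7^2*157^1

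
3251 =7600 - 4349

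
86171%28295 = 1286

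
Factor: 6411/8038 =2^(-1 )* 3^1*2137^1*4019^( - 1 ) 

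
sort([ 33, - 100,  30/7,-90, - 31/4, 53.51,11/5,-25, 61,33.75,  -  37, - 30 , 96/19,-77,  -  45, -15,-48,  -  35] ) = [  -  100, -90, - 77,  -  48 , -45,-37, - 35,- 30 ,-25, - 15,-31/4, 11/5, 30/7,  96/19,33,33.75, 53.51, 61]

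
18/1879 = 18/1879 = 0.01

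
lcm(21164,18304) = 677248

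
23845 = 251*95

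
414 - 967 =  - 553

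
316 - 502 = -186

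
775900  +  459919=1235819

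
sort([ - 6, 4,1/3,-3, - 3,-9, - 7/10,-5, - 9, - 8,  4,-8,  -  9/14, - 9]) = [ - 9 , - 9, - 9,- 8, - 8,-6, - 5,-3,-3, - 7/10, - 9/14,  1/3,4,  4]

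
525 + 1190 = 1715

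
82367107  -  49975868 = 32391239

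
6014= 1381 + 4633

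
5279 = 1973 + 3306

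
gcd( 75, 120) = 15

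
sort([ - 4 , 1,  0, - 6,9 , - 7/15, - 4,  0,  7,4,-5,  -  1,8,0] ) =[ -6, - 5,-4, - 4, - 1, - 7/15,0,0,0, 1,  4, 7 , 8,9] 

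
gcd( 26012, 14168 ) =28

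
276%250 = 26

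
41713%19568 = 2577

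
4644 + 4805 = 9449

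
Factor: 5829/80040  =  2^(-3)*5^(  -  1)*23^(  -  1 )*67^1 = 67/920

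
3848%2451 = 1397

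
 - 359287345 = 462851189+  -822138534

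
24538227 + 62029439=86567666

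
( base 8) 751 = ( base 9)603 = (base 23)L6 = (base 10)489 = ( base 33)ER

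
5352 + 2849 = 8201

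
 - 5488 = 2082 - 7570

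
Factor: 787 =787^1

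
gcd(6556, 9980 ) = 4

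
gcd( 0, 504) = 504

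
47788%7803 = 970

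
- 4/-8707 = 4/8707=0.00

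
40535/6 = 6755 + 5/6 = 6755.83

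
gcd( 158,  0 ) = 158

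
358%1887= 358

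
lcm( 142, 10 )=710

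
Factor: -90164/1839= -2^2 * 3^(-1)*613^ ( - 1 )*22541^1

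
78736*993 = 78184848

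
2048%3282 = 2048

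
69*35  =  2415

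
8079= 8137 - 58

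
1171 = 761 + 410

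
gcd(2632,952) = 56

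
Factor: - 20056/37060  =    -  46/85=-  2^1*5^(  -  1)*17^( -1)*23^1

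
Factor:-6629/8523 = -3^( - 2 ) * 7^1  =  -7/9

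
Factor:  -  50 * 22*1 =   -  2^2*5^2 * 11^1 = -  1100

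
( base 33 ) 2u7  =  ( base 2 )110001100111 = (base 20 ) 7if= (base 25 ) 520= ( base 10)3175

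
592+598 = 1190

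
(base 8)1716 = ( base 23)1j8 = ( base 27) 192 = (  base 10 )974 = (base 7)2561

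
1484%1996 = 1484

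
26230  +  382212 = 408442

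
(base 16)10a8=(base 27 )5MP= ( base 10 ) 4264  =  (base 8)10250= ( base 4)1002220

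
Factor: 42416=2^4*11^1*241^1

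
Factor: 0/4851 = 0^1 = 0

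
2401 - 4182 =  - 1781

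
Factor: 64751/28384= 73/32  =  2^ ( -5) * 73^1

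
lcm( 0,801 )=0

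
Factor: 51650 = 2^1*5^2*  1033^1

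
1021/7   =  145+6/7 = 145.86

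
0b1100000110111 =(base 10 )6199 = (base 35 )524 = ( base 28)7pb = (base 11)4726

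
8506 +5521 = 14027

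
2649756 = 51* 51956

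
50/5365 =10/1073 =0.01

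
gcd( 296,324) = 4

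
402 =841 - 439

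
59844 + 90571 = 150415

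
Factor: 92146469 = 79^1*1166411^1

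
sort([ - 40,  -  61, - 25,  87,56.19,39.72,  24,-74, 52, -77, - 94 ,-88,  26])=[- 94,- 88,-77, - 74,-61, - 40, - 25,24,26,39.72,52,56.19,87 ]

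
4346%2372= 1974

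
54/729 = 2/27 = 0.07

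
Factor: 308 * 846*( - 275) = -2^3*3^2  *5^2 * 7^1 * 11^2 * 47^1 = - 71656200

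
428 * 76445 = 32718460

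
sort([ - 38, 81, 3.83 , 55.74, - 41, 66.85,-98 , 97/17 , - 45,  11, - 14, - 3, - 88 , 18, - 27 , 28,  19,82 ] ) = [ - 98, - 88, - 45, - 41, - 38, - 27, - 14, - 3,3.83,97/17, 11 , 18, 19, 28,55.74, 66.85,  81,82]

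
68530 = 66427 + 2103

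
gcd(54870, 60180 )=1770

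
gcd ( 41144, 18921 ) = 1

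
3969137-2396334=1572803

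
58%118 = 58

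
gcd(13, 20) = 1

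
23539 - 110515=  - 86976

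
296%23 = 20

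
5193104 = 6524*796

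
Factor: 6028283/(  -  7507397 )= - 53^( - 1)*141649^( - 1 )*6028283^1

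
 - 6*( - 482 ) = 2892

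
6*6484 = 38904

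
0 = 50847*0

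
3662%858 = 230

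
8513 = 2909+5604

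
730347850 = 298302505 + 432045345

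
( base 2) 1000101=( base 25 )2J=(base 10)69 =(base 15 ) 49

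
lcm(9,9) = 9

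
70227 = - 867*(- 81 ) 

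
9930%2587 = 2169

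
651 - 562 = 89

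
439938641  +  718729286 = 1158667927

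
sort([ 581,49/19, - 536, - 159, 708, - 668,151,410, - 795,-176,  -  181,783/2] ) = [-795, -668,-536, - 181, - 176,- 159,49/19,151, 783/2,410, 581,708]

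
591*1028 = 607548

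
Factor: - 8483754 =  - 2^1*3^1*1413959^1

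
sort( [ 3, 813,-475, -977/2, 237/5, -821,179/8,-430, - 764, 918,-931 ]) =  [ -931, - 821,- 764, - 977/2,- 475,-430, 3, 179/8, 237/5, 813, 918 ]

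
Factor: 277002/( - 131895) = - 2^1*3^( - 1 )*5^(-1)*11^1*977^ ( - 1)*1399^1 = - 30778/14655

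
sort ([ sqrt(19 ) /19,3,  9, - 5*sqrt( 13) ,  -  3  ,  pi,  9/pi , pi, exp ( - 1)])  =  [ - 5*sqrt(13 ),-3, sqrt( 19) /19,exp (- 1) , 9/pi, 3 , pi,pi,  9 ]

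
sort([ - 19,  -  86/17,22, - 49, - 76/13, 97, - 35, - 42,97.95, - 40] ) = [  -  49,  -  42,-40, - 35, - 19,-76/13, - 86/17,22,97,  97.95 ] 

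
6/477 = 2/159 = 0.01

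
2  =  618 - 616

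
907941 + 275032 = 1182973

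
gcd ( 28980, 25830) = 630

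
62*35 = 2170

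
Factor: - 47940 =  - 2^2*3^1*5^1 * 17^1 * 47^1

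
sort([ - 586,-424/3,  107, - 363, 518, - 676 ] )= [ - 676,-586 , - 363, - 424/3, 107 , 518] 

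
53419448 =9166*5828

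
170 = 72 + 98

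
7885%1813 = 633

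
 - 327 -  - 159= - 168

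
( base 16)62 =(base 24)42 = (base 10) 98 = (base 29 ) 3b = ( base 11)8A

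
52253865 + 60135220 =112389085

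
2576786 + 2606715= 5183501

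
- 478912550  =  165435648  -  644348198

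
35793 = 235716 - 199923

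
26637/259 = 102 + 219/259 = 102.85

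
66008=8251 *8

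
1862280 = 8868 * 210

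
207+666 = 873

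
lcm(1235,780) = 14820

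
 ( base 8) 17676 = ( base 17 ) 1B20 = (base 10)8126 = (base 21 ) I8K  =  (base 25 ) D01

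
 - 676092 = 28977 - 705069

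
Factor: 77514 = 2^1*3^1*12919^1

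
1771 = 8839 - 7068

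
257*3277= 842189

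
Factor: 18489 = 3^1*6163^1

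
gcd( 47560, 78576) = 8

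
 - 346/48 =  - 173/24=- 7.21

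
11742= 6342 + 5400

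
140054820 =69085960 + 70968860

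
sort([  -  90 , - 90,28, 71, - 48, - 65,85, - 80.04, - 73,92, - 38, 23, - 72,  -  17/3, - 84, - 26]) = [-90, - 90, - 84 , - 80.04, - 73, - 72,  -  65, - 48,-38,- 26, - 17/3,23,  28,71,85 , 92]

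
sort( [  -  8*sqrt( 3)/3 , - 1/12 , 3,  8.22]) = [ - 8*sqrt(3) /3,  -  1/12,3,8.22]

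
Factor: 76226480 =2^4*5^1*11^1*19^1*47^1*97^1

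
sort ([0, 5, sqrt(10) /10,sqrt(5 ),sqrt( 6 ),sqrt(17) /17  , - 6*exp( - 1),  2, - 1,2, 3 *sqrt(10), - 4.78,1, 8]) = [-4.78,- 6*exp(-1 ), - 1,0, sqrt( 17)/17, sqrt( 10)/10,  1 , 2, 2, sqrt (5),  sqrt(6),5,  8, 3*sqrt( 10)]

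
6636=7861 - 1225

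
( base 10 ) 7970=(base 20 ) jia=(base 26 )BKE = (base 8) 17442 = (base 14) 2C94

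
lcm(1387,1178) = 85994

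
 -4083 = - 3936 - 147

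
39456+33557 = 73013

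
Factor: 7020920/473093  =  2^3 * 5^1*17^( - 2)*1637^ ( - 1 )*175523^1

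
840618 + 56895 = 897513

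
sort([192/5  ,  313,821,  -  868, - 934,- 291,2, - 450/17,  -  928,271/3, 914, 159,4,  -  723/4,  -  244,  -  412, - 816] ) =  [-934, - 928 , - 868 , - 816, - 412, - 291,  -  244 , -723/4, - 450/17,  2 , 4,  192/5,271/3,159, 313,821  ,  914]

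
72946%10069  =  2463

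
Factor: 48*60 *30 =86400 = 2^7*3^3*5^2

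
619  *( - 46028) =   -  28491332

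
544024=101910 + 442114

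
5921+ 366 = 6287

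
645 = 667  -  22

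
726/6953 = 726/6953 = 0.10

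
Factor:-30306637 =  - 30306637^1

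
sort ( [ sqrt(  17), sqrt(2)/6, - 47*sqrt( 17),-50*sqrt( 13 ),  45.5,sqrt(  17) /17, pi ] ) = [ - 47*sqrt(17), - 50*sqrt(13 ), sqrt (2 ) /6,  sqrt( 17) /17, pi,sqrt(17),45.5 ] 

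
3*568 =1704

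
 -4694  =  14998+  -  19692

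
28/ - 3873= - 1 + 3845/3873 = - 0.01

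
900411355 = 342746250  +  557665105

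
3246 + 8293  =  11539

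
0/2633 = 0  =  0.00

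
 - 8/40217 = - 1 + 40209/40217   =  - 0.00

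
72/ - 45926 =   -  36/22963 =-  0.00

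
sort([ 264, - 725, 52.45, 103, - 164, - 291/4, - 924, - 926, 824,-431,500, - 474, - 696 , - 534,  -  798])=[ - 926,- 924, - 798,-725, - 696,-534,-474, - 431, - 164, - 291/4 , 52.45, 103, 264, 500,  824 ] 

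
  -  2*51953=  -  103906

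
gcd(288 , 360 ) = 72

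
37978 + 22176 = 60154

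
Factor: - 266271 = -3^1*17^1*23^1*227^1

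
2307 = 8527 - 6220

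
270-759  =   - 489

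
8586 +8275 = 16861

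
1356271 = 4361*311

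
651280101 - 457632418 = 193647683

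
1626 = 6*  271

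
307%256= 51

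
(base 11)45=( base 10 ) 49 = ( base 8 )61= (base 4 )301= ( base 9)54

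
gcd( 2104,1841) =263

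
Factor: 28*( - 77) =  - 2^2*7^2*11^1 = - 2156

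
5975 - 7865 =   -  1890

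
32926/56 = 587  +  27/28 =587.96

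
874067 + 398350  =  1272417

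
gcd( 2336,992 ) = 32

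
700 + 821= 1521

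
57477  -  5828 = 51649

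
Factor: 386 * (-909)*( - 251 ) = 2^1*3^2*101^1*193^1*251^1= 88069374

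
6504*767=4988568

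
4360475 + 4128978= 8489453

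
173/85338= 173/85338 =0.00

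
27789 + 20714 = 48503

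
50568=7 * 7224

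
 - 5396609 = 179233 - 5575842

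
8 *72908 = 583264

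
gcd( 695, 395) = 5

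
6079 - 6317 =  - 238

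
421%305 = 116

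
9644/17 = 9644/17 = 567.29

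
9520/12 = 793+ 1/3  =  793.33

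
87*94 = 8178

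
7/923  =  7/923=0.01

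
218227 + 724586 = 942813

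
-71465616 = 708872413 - 780338029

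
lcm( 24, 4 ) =24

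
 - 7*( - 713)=4991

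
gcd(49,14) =7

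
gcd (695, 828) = 1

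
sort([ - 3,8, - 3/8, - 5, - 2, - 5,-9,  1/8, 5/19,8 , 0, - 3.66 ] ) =[ - 9, - 5, - 5, - 3.66, - 3, - 2, - 3/8, 0,1/8 , 5/19,8, 8 ] 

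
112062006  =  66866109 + 45195897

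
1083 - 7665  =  -6582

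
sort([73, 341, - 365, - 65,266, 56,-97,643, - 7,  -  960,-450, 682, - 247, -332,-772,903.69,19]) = [ - 960, - 772, - 450 , - 365 , - 332, - 247, - 97, - 65,-7, 19,56, 73, 266,  341, 643, 682, 903.69] 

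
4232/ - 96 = - 529/12  =  - 44.08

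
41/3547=41/3547 = 0.01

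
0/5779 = 0 = 0.00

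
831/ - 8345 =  - 1+7514/8345 = - 0.10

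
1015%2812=1015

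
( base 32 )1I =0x32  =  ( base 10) 50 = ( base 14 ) 38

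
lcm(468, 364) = 3276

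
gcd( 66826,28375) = 1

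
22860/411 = 7620/137 = 55.62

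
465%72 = 33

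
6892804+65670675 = 72563479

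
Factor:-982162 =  - 2^1*491081^1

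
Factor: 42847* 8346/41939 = 2^1*3^1 * 7^1*13^1 * 17^(  -  1)*107^1*2467^ ( - 1 ) * 6121^1 =357601062/41939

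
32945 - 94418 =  - 61473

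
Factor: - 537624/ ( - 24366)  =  2^2 * 3^2* 19^1*31^(-1) = 684/31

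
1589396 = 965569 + 623827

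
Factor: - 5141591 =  - 7^1*13^1*56501^1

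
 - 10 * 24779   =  -247790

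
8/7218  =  4/3609 = 0.00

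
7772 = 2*3886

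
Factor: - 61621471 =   -  61621471^1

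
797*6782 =5405254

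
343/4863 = 343/4863 = 0.07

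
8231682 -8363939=-132257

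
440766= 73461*6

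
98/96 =49/48 = 1.02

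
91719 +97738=189457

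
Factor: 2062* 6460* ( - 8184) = -109015135680 = - 2^6* 3^1*5^1*11^1* 17^1*19^1*31^1*1031^1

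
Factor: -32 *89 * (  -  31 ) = 88288=2^5*31^1*89^1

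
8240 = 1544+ 6696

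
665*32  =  21280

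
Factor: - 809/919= - 809^1  *919^( - 1) 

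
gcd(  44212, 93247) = 7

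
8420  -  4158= 4262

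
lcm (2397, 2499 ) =117453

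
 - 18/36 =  - 1/2 = -0.50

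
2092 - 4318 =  - 2226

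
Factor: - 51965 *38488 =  - 2000028920 = - 2^3*5^1*17^1 * 19^1 * 283^1 * 547^1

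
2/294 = 1/147 = 0.01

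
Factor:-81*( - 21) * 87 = 147987 = 3^6 * 7^1*29^1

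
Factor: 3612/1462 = 2^1*3^1*7^1*17^( - 1) =42/17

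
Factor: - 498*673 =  - 335154 = -2^1*3^1*83^1*673^1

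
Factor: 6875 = 5^4 * 11^1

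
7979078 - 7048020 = 931058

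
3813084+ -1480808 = 2332276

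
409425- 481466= - 72041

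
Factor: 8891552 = 2^5 * 139^1 * 1999^1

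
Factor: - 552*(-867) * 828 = 2^5*3^4 *17^2*23^2 = 396267552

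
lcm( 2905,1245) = 8715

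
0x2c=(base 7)62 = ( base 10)44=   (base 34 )1a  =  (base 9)48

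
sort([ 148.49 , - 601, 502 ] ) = [ - 601,148.49,502]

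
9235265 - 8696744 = 538521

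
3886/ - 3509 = - 2 + 108/121 = - 1.11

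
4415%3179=1236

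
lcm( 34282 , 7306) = 445666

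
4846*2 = 9692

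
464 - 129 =335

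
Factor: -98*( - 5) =2^1*5^1 * 7^2 = 490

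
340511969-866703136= -526191167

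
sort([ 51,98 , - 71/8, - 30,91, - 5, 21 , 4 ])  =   [ - 30, - 71/8,  -  5, 4, 21,51,91 , 98] 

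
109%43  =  23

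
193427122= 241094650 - 47667528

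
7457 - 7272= 185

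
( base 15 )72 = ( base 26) 43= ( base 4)1223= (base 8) 153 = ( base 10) 107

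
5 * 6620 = 33100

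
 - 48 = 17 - 65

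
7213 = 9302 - 2089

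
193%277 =193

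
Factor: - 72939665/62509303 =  - 5^1*79^( - 1 )*791257^(- 1 )*14587933^1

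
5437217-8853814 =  - 3416597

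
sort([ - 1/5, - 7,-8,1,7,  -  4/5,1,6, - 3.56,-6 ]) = [ - 8, - 7 ,-6, - 3.56, - 4/5, - 1/5,1, 1,6,  7]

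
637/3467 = 637/3467 = 0.18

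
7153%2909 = 1335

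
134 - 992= -858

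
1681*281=472361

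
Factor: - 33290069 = -33290069^1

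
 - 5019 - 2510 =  - 7529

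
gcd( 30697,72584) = 1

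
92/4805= 92/4805= 0.02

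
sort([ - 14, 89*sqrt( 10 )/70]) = [-14, 89*sqrt( 10 )/70 ] 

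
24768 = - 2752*( - 9)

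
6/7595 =6/7595 = 0.00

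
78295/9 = 78295/9 = 8699.44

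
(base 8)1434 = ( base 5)11141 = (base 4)30130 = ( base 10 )796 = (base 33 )o4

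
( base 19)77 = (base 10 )140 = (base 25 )5f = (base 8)214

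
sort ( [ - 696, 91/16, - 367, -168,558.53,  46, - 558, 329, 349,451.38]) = [ - 696, - 558, - 367, - 168,91/16,46,  329, 349 , 451.38 , 558.53] 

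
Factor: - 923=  - 13^1 * 71^1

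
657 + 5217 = 5874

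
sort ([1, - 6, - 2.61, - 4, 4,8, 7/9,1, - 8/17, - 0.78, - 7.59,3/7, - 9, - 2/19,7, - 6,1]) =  [ - 9, - 7.59, - 6 ,-6, - 4, - 2.61, - 0.78,-8/17, - 2/19, 3/7, 7/9 , 1, 1, 1,4, 7, 8 ] 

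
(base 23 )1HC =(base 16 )3a4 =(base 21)228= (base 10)932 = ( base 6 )4152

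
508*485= 246380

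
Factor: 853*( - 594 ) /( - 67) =506682/67  =  2^1*3^3*11^1*67^( - 1 )*853^1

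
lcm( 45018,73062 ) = 4456782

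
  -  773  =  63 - 836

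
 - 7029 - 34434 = - 41463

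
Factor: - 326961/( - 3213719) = 3^2*17^1*47^(-1 )*101^ (-1)*677^(-1)*2137^1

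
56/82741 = 56/82741 = 0.00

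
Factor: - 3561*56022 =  -199494342=- 2^1 *3^2*1187^1*9337^1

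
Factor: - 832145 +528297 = - 303848=- 2^3*19^1 * 1999^1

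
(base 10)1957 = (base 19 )580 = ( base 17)6d2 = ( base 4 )132211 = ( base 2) 11110100101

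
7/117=7/117  =  0.06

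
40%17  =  6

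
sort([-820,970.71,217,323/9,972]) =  [ - 820,323/9,217,970.71, 972 ]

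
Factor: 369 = 3^2 * 41^1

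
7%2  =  1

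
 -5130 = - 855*6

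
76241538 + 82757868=158999406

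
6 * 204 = 1224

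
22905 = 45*509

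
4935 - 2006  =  2929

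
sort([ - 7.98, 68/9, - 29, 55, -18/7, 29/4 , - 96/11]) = [ - 29 , - 96/11, - 7.98, - 18/7, 29/4,68/9, 55]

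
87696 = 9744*9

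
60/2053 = 60/2053 = 0.03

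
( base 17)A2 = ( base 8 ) 254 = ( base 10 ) 172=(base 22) 7I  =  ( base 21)84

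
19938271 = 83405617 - 63467346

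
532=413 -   -  119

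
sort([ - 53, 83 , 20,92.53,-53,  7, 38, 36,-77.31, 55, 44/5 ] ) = [ - 77.31, - 53,-53,7,44/5,20,36,38,  55,83, 92.53]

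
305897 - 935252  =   - 629355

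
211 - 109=102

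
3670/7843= 3670/7843=0.47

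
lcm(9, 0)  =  0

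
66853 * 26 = 1738178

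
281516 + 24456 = 305972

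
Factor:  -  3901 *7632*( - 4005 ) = 2^4*3^4*5^1*47^1*53^1*83^1*89^1 = 119238590160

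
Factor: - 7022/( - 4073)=2^1 *3511^1*4073^( - 1 ) 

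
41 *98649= 4044609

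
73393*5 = 366965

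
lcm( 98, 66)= 3234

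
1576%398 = 382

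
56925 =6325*9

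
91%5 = 1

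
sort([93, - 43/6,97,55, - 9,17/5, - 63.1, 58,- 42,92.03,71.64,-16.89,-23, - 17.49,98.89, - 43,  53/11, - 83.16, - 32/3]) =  [-83.16, - 63.1, - 43, - 42, - 23,-17.49, -16.89, - 32/3, - 9, - 43/6  ,  17/5,53/11,55,58,  71.64 , 92.03, 93,97,98.89]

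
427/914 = 427/914 =0.47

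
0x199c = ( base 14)2564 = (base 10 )6556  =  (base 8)14634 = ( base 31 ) 6pf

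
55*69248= 3808640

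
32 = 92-60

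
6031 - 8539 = -2508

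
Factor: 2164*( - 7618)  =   - 2^3*13^1*293^1 * 541^1= - 16485352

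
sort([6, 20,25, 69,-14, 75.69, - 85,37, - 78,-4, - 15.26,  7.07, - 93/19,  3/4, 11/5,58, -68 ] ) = [ -85,  -  78, - 68, - 15.26, - 14, - 93/19,- 4, 3/4, 11/5, 6, 7.07,20,  25,37, 58,69, 75.69]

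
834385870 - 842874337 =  - 8488467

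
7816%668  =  468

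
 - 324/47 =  - 324/47  =  - 6.89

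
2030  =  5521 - 3491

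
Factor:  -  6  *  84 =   -  504 = -2^3*3^2*7^1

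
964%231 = 40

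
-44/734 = - 1 + 345/367=- 0.06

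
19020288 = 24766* 768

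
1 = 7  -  6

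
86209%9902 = 6993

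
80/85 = 16/17 = 0.94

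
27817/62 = 27817/62 = 448.66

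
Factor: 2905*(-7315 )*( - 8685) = 184556901375 = 3^2*5^3*7^2*11^1*19^1*83^1*193^1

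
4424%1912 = 600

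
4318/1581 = 2+68/93 = 2.73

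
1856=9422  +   - 7566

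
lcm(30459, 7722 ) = 548262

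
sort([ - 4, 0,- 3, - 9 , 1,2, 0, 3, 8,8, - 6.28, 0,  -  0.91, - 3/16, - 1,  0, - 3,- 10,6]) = [ - 10, - 9, - 6.28, - 4,  -  3,- 3, - 1, - 0.91,-3/16, 0, 0,0, 0,  1,2, 3, 6, 8, 8 ]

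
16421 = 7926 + 8495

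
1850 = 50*37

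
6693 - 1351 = 5342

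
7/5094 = 7/5094 = 0.00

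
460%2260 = 460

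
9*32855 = 295695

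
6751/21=6751/21 = 321.48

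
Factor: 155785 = 5^1*7^1 * 4451^1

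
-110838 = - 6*18473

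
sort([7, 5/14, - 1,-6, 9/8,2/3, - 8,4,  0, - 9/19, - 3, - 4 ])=[ - 8,-6, - 4,- 3, - 1, - 9/19, 0, 5/14, 2/3,9/8, 4, 7]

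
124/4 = 31 = 31.00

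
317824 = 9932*32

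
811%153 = 46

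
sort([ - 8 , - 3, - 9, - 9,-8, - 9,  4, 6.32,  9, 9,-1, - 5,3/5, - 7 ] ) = [ - 9 , - 9 , - 9, - 8, - 8, - 7, - 5, - 3,- 1,3/5,4,  6.32,9,9 ]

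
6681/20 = 6681/20= 334.05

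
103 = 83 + 20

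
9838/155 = 63+73/155 = 63.47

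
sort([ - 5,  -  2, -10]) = [- 10, - 5, - 2 ] 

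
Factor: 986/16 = 493/8 = 2^( - 3 )*17^1*29^1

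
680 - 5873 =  - 5193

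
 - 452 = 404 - 856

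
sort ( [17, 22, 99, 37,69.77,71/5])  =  [71/5,17,22 , 37, 69.77, 99] 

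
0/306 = 0 = 0.00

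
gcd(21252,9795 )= 3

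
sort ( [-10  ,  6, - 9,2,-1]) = [ - 10, - 9, - 1,2, 6]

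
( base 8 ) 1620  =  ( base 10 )912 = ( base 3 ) 1020210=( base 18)2EC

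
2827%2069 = 758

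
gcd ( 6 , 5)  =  1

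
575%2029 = 575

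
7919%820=539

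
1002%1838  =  1002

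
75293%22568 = 7589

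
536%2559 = 536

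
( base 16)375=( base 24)1CL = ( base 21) 203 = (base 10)885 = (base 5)12020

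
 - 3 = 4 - 7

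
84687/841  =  84687/841= 100.70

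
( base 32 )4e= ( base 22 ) 6a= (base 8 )216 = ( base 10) 142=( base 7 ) 262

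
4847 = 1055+3792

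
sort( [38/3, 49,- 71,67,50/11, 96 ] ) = [ - 71,50/11,38/3,49, 67,96] 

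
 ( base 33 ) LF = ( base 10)708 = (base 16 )2C4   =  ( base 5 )10313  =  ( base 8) 1304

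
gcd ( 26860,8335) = 5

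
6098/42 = 3049/21 = 145.19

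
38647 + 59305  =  97952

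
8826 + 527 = 9353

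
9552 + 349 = 9901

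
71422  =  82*871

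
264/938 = 132/469 = 0.28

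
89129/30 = 89129/30 = 2970.97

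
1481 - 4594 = -3113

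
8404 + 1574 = 9978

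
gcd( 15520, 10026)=2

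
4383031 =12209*359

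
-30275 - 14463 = -44738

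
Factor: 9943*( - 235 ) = -5^1*47^1 *61^1  *  163^1 = - 2336605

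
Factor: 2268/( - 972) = -7/3  =  - 3^ (-1)*7^1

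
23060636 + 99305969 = 122366605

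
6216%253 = 144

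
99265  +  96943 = 196208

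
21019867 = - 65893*( - 319) 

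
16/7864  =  2/983 = 0.00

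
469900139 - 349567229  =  120332910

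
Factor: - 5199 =  -  3^1*1733^1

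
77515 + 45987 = 123502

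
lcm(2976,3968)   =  11904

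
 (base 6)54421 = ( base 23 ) E43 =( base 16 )1d4d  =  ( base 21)h04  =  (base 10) 7501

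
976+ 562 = 1538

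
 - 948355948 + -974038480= - 1922394428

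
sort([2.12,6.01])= [2.12,6.01] 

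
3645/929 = 3645/929  =  3.92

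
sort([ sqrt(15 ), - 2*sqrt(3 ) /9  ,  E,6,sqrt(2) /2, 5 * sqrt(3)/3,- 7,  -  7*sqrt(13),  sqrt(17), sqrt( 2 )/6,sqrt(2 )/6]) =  [ - 7 *sqrt(13),  -  7, - 2*sqrt ( 3)/9, sqrt (2)/6, sqrt(2)/6, sqrt( 2)/2 , E, 5*sqrt(3)/3, sqrt( 15), sqrt(17),6 ] 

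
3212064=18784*171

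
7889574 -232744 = 7656830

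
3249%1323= 603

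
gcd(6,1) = 1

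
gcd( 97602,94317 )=3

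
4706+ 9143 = 13849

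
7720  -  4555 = 3165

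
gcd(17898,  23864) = 5966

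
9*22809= 205281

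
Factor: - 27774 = - 2^1*3^2  *1543^1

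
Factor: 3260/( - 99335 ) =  - 2^2*163^1*  19867^ ( - 1) = - 652/19867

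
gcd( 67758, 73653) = 3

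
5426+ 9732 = 15158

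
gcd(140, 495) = 5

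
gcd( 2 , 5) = 1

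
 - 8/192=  - 1+23/24= - 0.04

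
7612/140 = 1903/35 = 54.37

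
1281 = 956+325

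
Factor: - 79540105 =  - 5^1*15908021^1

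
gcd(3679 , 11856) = 13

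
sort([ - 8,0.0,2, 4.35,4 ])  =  [ - 8,0.0,2,4, 4.35]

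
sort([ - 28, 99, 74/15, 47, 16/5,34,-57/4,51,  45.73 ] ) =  [ - 28, - 57/4,  16/5,74/15, 34, 45.73, 47,51,99 ] 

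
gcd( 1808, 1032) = 8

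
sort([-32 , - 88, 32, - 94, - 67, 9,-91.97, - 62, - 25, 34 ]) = [ - 94, - 91.97,  -  88, - 67, - 62,-32, - 25, 9 , 32,34]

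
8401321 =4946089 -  - 3455232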